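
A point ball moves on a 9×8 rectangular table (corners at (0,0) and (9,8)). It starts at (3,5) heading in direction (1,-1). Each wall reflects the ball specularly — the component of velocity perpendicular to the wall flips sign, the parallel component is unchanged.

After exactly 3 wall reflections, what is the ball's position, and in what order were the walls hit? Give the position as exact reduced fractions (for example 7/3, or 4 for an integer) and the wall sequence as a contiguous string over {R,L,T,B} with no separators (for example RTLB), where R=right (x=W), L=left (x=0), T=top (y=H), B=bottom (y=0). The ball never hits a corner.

Final position: (2,8)
Wall sequence: BRT

1. t=5 → B at (8,0); v=(1,1)
2. t=1 → R at (9,1); v=(-1,1)
3. t=7 → T at (2,8); v=(-1,-1)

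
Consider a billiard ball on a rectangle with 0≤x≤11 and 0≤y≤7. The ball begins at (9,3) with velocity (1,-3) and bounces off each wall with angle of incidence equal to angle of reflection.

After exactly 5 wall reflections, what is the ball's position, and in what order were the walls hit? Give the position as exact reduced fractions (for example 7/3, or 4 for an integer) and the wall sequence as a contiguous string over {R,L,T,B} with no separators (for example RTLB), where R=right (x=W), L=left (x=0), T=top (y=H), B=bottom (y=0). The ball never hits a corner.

1. t=1 → B at (10,0); v=(1,3)
2. t=1 → R at (11,3); v=(-1,3)
3. t=4/3 → T at (29/3,7); v=(-1,-3)
4. t=7/3 → B at (22/3,0); v=(-1,3)
5. t=7/3 → T at (5,7); v=(-1,-3)

Final position: (5,7)
Wall sequence: BRTBT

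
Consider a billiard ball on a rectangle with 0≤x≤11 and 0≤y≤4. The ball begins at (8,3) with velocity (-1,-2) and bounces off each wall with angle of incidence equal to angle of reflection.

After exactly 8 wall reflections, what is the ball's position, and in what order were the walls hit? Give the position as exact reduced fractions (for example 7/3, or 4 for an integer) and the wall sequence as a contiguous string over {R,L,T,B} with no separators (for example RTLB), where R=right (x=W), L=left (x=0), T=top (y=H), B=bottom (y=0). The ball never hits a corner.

1. t=3/2 → B at (13/2,0); v=(-1,2)
2. t=2 → T at (9/2,4); v=(-1,-2)
3. t=2 → B at (5/2,0); v=(-1,2)
4. t=2 → T at (1/2,4); v=(-1,-2)
5. t=1/2 → L at (0,3); v=(1,-2)
6. t=3/2 → B at (3/2,0); v=(1,2)
7. t=2 → T at (7/2,4); v=(1,-2)
8. t=2 → B at (11/2,0); v=(1,2)

Final position: (11/2,0)
Wall sequence: BTBTLBTB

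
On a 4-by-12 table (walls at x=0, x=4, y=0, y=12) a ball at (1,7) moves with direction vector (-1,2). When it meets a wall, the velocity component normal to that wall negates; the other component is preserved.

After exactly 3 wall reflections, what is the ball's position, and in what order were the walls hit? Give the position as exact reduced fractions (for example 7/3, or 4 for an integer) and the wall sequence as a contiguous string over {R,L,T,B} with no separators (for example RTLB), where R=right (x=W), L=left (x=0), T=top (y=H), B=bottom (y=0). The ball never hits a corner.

Final position: (4,7)
Wall sequence: LTR

1. t=1 → L at (0,9); v=(1,2)
2. t=3/2 → T at (3/2,12); v=(1,-2)
3. t=5/2 → R at (4,7); v=(-1,-2)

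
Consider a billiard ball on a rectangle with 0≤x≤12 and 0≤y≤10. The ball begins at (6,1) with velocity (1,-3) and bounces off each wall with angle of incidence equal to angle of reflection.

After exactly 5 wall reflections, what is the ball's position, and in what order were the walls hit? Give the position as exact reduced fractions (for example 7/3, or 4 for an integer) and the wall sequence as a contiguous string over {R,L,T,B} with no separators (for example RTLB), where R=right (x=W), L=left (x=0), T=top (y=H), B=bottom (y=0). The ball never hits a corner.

Final position: (23/3,10)
Wall sequence: BTRBT

1. t=1/3 → B at (19/3,0); v=(1,3)
2. t=10/3 → T at (29/3,10); v=(1,-3)
3. t=7/3 → R at (12,3); v=(-1,-3)
4. t=1 → B at (11,0); v=(-1,3)
5. t=10/3 → T at (23/3,10); v=(-1,-3)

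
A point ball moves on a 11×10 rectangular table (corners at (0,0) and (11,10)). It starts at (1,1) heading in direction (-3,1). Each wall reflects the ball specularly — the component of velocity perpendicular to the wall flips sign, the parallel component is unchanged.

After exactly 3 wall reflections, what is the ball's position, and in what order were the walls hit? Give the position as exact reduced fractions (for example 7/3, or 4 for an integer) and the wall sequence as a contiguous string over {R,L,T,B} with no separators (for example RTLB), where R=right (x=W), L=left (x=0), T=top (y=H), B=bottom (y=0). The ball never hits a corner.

1. t=1/3 → L at (0,4/3); v=(3,1)
2. t=11/3 → R at (11,5); v=(-3,1)
3. t=11/3 → L at (0,26/3); v=(3,1)

Final position: (0,26/3)
Wall sequence: LRL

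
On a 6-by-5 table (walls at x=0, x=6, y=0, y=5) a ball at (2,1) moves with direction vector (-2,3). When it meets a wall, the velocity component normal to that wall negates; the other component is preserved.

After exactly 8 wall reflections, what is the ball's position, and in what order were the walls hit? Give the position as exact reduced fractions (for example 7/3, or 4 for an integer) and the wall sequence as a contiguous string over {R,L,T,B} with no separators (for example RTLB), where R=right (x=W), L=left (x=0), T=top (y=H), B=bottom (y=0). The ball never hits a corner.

1. t=1 → L at (0,4); v=(2,3)
2. t=1/3 → T at (2/3,5); v=(2,-3)
3. t=5/3 → B at (4,0); v=(2,3)
4. t=1 → R at (6,3); v=(-2,3)
5. t=2/3 → T at (14/3,5); v=(-2,-3)
6. t=5/3 → B at (4/3,0); v=(-2,3)
7. t=2/3 → L at (0,2); v=(2,3)
8. t=1 → T at (2,5); v=(2,-3)

Final position: (2,5)
Wall sequence: LTBRTBLT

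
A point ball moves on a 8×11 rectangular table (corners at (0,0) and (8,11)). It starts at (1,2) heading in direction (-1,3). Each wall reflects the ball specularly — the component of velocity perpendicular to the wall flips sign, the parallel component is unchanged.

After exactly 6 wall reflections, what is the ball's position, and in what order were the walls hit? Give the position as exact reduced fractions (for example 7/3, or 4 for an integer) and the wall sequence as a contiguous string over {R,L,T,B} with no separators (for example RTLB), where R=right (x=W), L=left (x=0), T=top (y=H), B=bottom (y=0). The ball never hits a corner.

1. t=1 → L at (0,5); v=(1,3)
2. t=2 → T at (2,11); v=(1,-3)
3. t=11/3 → B at (17/3,0); v=(1,3)
4. t=7/3 → R at (8,7); v=(-1,3)
5. t=4/3 → T at (20/3,11); v=(-1,-3)
6. t=11/3 → B at (3,0); v=(-1,3)

Final position: (3,0)
Wall sequence: LTBRTB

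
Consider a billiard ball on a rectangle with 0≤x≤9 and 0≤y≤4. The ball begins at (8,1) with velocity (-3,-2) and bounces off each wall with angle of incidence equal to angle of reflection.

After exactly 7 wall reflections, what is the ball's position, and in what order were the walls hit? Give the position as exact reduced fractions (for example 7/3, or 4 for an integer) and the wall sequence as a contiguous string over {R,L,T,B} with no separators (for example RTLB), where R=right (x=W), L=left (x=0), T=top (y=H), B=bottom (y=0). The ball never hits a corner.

Final position: (1/2,0)
Wall sequence: BTLBRTB

1. t=1/2 → B at (13/2,0); v=(-3,2)
2. t=2 → T at (1/2,4); v=(-3,-2)
3. t=1/6 → L at (0,11/3); v=(3,-2)
4. t=11/6 → B at (11/2,0); v=(3,2)
5. t=7/6 → R at (9,7/3); v=(-3,2)
6. t=5/6 → T at (13/2,4); v=(-3,-2)
7. t=2 → B at (1/2,0); v=(-3,2)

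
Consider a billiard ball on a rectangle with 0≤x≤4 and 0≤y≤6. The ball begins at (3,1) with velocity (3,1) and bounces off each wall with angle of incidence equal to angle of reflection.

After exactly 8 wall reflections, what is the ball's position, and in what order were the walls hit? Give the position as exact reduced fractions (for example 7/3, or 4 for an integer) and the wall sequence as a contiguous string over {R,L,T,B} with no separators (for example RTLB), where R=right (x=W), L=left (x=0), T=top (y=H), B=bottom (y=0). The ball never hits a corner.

Final position: (4,8/3)
Wall sequence: RLRLTRLR

1. t=1/3 → R at (4,4/3); v=(-3,1)
2. t=4/3 → L at (0,8/3); v=(3,1)
3. t=4/3 → R at (4,4); v=(-3,1)
4. t=4/3 → L at (0,16/3); v=(3,1)
5. t=2/3 → T at (2,6); v=(3,-1)
6. t=2/3 → R at (4,16/3); v=(-3,-1)
7. t=4/3 → L at (0,4); v=(3,-1)
8. t=4/3 → R at (4,8/3); v=(-3,-1)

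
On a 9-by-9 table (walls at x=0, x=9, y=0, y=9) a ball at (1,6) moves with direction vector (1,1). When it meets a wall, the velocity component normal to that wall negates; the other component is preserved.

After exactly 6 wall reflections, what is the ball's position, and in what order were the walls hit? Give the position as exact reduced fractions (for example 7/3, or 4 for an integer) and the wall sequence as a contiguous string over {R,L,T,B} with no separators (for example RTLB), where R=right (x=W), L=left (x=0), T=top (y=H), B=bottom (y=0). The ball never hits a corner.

Final position: (9,4)
Wall sequence: TRBLTR

1. t=3 → T at (4,9); v=(1,-1)
2. t=5 → R at (9,4); v=(-1,-1)
3. t=4 → B at (5,0); v=(-1,1)
4. t=5 → L at (0,5); v=(1,1)
5. t=4 → T at (4,9); v=(1,-1)
6. t=5 → R at (9,4); v=(-1,-1)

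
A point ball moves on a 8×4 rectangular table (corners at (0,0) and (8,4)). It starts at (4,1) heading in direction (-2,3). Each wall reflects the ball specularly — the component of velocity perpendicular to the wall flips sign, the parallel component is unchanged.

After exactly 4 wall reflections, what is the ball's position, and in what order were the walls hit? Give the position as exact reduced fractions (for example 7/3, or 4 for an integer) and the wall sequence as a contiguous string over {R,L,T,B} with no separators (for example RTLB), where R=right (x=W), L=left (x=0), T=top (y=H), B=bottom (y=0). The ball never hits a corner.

Final position: (10/3,4)
Wall sequence: TLBT

1. t=1 → T at (2,4); v=(-2,-3)
2. t=1 → L at (0,1); v=(2,-3)
3. t=1/3 → B at (2/3,0); v=(2,3)
4. t=4/3 → T at (10/3,4); v=(2,-3)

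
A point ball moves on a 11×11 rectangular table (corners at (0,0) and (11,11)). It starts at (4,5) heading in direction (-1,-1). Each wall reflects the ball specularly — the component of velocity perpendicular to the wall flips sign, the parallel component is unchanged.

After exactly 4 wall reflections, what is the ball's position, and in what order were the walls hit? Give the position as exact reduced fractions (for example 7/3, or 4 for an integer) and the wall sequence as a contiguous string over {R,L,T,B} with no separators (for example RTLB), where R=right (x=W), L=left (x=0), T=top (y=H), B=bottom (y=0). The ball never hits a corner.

Final position: (10,11)
Wall sequence: LBRT

1. t=4 → L at (0,1); v=(1,-1)
2. t=1 → B at (1,0); v=(1,1)
3. t=10 → R at (11,10); v=(-1,1)
4. t=1 → T at (10,11); v=(-1,-1)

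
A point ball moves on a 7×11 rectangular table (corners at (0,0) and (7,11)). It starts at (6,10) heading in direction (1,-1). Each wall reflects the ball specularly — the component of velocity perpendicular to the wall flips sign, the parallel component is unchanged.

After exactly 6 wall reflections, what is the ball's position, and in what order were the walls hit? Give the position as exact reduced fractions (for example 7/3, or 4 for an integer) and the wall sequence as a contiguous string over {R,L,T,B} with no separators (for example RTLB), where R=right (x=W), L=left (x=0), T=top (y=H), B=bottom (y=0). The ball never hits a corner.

1. t=1 → R at (7,9); v=(-1,-1)
2. t=7 → L at (0,2); v=(1,-1)
3. t=2 → B at (2,0); v=(1,1)
4. t=5 → R at (7,5); v=(-1,1)
5. t=6 → T at (1,11); v=(-1,-1)
6. t=1 → L at (0,10); v=(1,-1)

Final position: (0,10)
Wall sequence: RLBRTL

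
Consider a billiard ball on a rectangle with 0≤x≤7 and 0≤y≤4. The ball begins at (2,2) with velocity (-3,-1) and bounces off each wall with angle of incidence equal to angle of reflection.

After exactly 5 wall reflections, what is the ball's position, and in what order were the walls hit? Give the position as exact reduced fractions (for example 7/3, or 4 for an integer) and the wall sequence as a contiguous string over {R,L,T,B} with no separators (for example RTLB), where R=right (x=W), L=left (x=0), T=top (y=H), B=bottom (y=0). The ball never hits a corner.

1. t=2/3 → L at (0,4/3); v=(3,-1)
2. t=4/3 → B at (4,0); v=(3,1)
3. t=1 → R at (7,1); v=(-3,1)
4. t=7/3 → L at (0,10/3); v=(3,1)
5. t=2/3 → T at (2,4); v=(3,-1)

Final position: (2,4)
Wall sequence: LBRLT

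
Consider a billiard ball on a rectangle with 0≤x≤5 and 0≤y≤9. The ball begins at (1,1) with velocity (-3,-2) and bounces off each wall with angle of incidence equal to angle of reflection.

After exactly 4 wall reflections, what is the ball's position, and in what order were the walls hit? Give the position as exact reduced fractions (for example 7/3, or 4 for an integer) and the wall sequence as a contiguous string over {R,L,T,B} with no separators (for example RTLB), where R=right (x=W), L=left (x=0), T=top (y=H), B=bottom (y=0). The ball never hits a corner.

1. t=1/3 → L at (0,1/3); v=(3,-2)
2. t=1/6 → B at (1/2,0); v=(3,2)
3. t=3/2 → R at (5,3); v=(-3,2)
4. t=5/3 → L at (0,19/3); v=(3,2)

Final position: (0,19/3)
Wall sequence: LBRL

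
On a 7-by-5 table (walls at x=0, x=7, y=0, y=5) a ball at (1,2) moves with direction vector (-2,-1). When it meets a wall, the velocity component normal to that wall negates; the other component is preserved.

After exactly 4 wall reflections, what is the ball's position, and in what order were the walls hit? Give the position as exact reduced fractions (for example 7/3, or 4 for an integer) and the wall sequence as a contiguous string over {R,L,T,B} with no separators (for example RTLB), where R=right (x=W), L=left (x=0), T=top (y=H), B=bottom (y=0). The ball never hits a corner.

Final position: (1,5)
Wall sequence: LBRT

1. t=1/2 → L at (0,3/2); v=(2,-1)
2. t=3/2 → B at (3,0); v=(2,1)
3. t=2 → R at (7,2); v=(-2,1)
4. t=3 → T at (1,5); v=(-2,-1)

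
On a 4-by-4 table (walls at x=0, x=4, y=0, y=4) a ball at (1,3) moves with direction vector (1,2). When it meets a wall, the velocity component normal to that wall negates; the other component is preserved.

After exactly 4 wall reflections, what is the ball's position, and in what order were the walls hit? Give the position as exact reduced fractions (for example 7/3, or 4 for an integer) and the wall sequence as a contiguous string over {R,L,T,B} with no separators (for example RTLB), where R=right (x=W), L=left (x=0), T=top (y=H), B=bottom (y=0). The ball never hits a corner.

1. t=1/2 → T at (3/2,4); v=(1,-2)
2. t=2 → B at (7/2,0); v=(1,2)
3. t=1/2 → R at (4,1); v=(-1,2)
4. t=3/2 → T at (5/2,4); v=(-1,-2)

Final position: (5/2,4)
Wall sequence: TBRT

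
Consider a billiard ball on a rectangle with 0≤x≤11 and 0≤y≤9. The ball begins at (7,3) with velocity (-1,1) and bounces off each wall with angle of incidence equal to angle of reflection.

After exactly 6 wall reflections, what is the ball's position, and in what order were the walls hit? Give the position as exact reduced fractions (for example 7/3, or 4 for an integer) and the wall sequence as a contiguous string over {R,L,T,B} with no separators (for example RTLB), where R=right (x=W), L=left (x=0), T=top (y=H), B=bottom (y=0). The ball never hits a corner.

1. t=6 → T at (1,9); v=(-1,-1)
2. t=1 → L at (0,8); v=(1,-1)
3. t=8 → B at (8,0); v=(1,1)
4. t=3 → R at (11,3); v=(-1,1)
5. t=6 → T at (5,9); v=(-1,-1)
6. t=5 → L at (0,4); v=(1,-1)

Final position: (0,4)
Wall sequence: TLBRTL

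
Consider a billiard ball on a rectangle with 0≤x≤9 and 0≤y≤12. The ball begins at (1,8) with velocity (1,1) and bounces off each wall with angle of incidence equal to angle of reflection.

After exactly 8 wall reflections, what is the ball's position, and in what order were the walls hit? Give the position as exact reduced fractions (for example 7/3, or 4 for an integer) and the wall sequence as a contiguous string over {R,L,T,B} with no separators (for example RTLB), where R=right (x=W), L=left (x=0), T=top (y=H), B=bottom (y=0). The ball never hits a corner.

Final position: (5,0)
Wall sequence: TRBLRTLB

1. t=4 → T at (5,12); v=(1,-1)
2. t=4 → R at (9,8); v=(-1,-1)
3. t=8 → B at (1,0); v=(-1,1)
4. t=1 → L at (0,1); v=(1,1)
5. t=9 → R at (9,10); v=(-1,1)
6. t=2 → T at (7,12); v=(-1,-1)
7. t=7 → L at (0,5); v=(1,-1)
8. t=5 → B at (5,0); v=(1,1)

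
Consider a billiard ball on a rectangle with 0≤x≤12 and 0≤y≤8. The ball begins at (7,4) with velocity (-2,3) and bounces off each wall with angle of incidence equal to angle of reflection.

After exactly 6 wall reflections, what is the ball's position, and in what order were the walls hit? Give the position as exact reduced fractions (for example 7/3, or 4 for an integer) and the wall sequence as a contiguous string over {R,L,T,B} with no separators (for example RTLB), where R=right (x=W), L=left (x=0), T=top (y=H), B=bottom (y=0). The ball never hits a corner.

Final position: (12,1/2)
Wall sequence: TLBTBR

1. t=4/3 → T at (13/3,8); v=(-2,-3)
2. t=13/6 → L at (0,3/2); v=(2,-3)
3. t=1/2 → B at (1,0); v=(2,3)
4. t=8/3 → T at (19/3,8); v=(2,-3)
5. t=8/3 → B at (35/3,0); v=(2,3)
6. t=1/6 → R at (12,1/2); v=(-2,3)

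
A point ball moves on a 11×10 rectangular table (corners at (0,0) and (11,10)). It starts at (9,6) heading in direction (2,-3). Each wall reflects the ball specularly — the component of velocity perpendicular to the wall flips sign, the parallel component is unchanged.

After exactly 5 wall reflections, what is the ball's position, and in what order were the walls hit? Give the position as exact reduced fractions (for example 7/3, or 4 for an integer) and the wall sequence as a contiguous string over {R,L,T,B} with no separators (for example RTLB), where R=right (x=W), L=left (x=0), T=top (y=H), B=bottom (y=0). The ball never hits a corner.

1. t=1 → R at (11,3); v=(-2,-3)
2. t=1 → B at (9,0); v=(-2,3)
3. t=10/3 → T at (7/3,10); v=(-2,-3)
4. t=7/6 → L at (0,13/2); v=(2,-3)
5. t=13/6 → B at (13/3,0); v=(2,3)

Final position: (13/3,0)
Wall sequence: RBTLB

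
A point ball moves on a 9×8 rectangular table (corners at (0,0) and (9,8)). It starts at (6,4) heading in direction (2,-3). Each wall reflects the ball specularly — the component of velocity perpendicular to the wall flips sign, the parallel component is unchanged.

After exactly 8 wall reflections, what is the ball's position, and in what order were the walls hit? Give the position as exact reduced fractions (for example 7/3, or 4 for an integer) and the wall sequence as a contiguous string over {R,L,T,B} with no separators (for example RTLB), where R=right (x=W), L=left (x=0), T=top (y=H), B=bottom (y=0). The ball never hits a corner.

Final position: (6,0)
Wall sequence: BRTLBTRB

1. t=4/3 → B at (26/3,0); v=(2,3)
2. t=1/6 → R at (9,1/2); v=(-2,3)
3. t=5/2 → T at (4,8); v=(-2,-3)
4. t=2 → L at (0,2); v=(2,-3)
5. t=2/3 → B at (4/3,0); v=(2,3)
6. t=8/3 → T at (20/3,8); v=(2,-3)
7. t=7/6 → R at (9,9/2); v=(-2,-3)
8. t=3/2 → B at (6,0); v=(-2,3)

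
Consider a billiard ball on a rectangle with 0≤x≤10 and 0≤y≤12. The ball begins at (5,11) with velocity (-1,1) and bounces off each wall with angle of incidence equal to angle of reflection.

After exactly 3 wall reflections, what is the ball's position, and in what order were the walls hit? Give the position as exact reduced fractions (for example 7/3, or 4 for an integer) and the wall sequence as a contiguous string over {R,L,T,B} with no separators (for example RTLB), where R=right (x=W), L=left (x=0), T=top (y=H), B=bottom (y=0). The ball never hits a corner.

Final position: (8,0)
Wall sequence: TLB

1. t=1 → T at (4,12); v=(-1,-1)
2. t=4 → L at (0,8); v=(1,-1)
3. t=8 → B at (8,0); v=(1,1)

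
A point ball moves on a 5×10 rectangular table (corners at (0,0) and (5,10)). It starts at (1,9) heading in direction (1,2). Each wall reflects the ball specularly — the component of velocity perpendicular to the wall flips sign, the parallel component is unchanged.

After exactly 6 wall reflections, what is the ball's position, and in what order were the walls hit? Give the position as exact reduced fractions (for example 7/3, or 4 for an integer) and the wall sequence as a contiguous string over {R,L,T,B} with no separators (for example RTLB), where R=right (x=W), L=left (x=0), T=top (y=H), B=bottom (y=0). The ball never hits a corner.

1. t=1/2 → T at (3/2,10); v=(1,-2)
2. t=7/2 → R at (5,3); v=(-1,-2)
3. t=3/2 → B at (7/2,0); v=(-1,2)
4. t=7/2 → L at (0,7); v=(1,2)
5. t=3/2 → T at (3/2,10); v=(1,-2)
6. t=7/2 → R at (5,3); v=(-1,-2)

Final position: (5,3)
Wall sequence: TRBLTR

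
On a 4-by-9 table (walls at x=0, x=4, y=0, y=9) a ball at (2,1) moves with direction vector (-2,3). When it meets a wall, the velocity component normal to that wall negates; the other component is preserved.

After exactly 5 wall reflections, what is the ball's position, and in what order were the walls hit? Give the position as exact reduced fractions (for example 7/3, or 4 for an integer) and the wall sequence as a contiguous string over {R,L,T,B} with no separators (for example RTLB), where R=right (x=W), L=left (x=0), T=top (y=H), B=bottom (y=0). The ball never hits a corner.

1. t=1 → L at (0,4); v=(2,3)
2. t=5/3 → T at (10/3,9); v=(2,-3)
3. t=1/3 → R at (4,8); v=(-2,-3)
4. t=2 → L at (0,2); v=(2,-3)
5. t=2/3 → B at (4/3,0); v=(2,3)

Final position: (4/3,0)
Wall sequence: LTRLB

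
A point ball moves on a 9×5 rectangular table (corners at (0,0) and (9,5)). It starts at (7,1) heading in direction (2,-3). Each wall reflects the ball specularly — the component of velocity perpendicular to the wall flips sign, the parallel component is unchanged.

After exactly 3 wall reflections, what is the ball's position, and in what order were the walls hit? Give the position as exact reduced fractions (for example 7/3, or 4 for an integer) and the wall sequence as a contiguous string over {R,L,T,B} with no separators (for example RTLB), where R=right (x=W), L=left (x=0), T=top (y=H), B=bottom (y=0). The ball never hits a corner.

1. t=1/3 → B at (23/3,0); v=(2,3)
2. t=2/3 → R at (9,2); v=(-2,3)
3. t=1 → T at (7,5); v=(-2,-3)

Final position: (7,5)
Wall sequence: BRT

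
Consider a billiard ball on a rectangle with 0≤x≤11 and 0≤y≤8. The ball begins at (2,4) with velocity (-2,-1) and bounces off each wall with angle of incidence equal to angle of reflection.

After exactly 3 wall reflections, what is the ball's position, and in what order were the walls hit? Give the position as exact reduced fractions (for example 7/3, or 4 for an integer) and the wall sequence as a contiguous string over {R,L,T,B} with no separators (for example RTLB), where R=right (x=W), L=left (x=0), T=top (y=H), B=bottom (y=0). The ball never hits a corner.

Final position: (11,5/2)
Wall sequence: LBR

1. t=1 → L at (0,3); v=(2,-1)
2. t=3 → B at (6,0); v=(2,1)
3. t=5/2 → R at (11,5/2); v=(-2,1)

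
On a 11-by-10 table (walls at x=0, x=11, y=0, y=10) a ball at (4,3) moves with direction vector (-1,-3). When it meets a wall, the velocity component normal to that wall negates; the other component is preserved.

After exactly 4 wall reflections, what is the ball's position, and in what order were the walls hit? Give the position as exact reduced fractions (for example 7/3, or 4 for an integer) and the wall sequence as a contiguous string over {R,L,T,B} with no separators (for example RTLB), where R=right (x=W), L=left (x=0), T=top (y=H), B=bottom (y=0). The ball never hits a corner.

1. t=1 → B at (3,0); v=(-1,3)
2. t=3 → L at (0,9); v=(1,3)
3. t=1/3 → T at (1/3,10); v=(1,-3)
4. t=10/3 → B at (11/3,0); v=(1,3)

Final position: (11/3,0)
Wall sequence: BLTB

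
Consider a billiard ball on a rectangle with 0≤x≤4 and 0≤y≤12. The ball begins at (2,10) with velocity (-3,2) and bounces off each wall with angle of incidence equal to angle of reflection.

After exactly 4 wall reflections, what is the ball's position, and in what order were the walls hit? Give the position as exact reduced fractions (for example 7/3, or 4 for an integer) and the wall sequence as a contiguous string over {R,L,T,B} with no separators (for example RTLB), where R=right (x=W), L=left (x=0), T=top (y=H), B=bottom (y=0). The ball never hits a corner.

1. t=2/3 → L at (0,34/3); v=(3,2)
2. t=1/3 → T at (1,12); v=(3,-2)
3. t=1 → R at (4,10); v=(-3,-2)
4. t=4/3 → L at (0,22/3); v=(3,-2)

Final position: (0,22/3)
Wall sequence: LTRL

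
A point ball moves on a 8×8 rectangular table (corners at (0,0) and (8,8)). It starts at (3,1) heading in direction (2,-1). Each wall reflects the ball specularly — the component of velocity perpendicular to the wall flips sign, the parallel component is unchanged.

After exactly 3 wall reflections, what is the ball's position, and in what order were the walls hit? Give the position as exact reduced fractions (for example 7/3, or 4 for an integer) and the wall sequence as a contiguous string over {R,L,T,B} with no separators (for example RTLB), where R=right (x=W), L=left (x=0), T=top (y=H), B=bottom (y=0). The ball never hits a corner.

1. t=1 → B at (5,0); v=(2,1)
2. t=3/2 → R at (8,3/2); v=(-2,1)
3. t=4 → L at (0,11/2); v=(2,1)

Final position: (0,11/2)
Wall sequence: BRL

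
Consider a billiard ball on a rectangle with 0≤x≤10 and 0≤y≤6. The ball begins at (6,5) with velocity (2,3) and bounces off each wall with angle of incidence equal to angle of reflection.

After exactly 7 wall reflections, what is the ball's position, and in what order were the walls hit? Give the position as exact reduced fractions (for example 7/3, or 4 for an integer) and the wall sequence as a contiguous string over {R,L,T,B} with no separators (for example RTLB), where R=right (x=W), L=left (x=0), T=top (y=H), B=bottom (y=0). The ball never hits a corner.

Final position: (8/3,6)
Wall sequence: TRBTBLT

1. t=1/3 → T at (20/3,6); v=(2,-3)
2. t=5/3 → R at (10,1); v=(-2,-3)
3. t=1/3 → B at (28/3,0); v=(-2,3)
4. t=2 → T at (16/3,6); v=(-2,-3)
5. t=2 → B at (4/3,0); v=(-2,3)
6. t=2/3 → L at (0,2); v=(2,3)
7. t=4/3 → T at (8/3,6); v=(2,-3)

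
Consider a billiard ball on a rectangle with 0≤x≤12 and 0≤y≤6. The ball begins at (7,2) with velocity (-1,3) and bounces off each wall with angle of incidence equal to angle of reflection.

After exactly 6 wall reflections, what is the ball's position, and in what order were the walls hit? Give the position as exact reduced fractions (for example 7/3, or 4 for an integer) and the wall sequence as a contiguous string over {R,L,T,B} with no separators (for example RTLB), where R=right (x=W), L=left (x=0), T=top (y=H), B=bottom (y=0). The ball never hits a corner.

1. t=4/3 → T at (17/3,6); v=(-1,-3)
2. t=2 → B at (11/3,0); v=(-1,3)
3. t=2 → T at (5/3,6); v=(-1,-3)
4. t=5/3 → L at (0,1); v=(1,-3)
5. t=1/3 → B at (1/3,0); v=(1,3)
6. t=2 → T at (7/3,6); v=(1,-3)

Final position: (7/3,6)
Wall sequence: TBTLBT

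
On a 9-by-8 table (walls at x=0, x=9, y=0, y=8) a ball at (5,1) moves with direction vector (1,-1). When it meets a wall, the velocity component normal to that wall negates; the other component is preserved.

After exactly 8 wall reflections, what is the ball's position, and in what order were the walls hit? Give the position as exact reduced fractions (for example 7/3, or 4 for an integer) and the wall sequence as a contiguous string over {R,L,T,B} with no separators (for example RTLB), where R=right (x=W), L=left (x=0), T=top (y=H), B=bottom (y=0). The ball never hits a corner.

1. t=1 → B at (6,0); v=(1,1)
2. t=3 → R at (9,3); v=(-1,1)
3. t=5 → T at (4,8); v=(-1,-1)
4. t=4 → L at (0,4); v=(1,-1)
5. t=4 → B at (4,0); v=(1,1)
6. t=5 → R at (9,5); v=(-1,1)
7. t=3 → T at (6,8); v=(-1,-1)
8. t=6 → L at (0,2); v=(1,-1)

Final position: (0,2)
Wall sequence: BRTLBRTL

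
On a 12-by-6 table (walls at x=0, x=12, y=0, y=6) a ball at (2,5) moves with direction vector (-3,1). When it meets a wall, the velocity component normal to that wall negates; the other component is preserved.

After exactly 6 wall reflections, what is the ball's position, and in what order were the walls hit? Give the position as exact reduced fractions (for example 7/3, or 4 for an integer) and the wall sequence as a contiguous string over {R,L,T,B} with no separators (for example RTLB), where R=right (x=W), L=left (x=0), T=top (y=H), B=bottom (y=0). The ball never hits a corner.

1. t=2/3 → L at (0,17/3); v=(3,1)
2. t=1/3 → T at (1,6); v=(3,-1)
3. t=11/3 → R at (12,7/3); v=(-3,-1)
4. t=7/3 → B at (5,0); v=(-3,1)
5. t=5/3 → L at (0,5/3); v=(3,1)
6. t=4 → R at (12,17/3); v=(-3,1)

Final position: (12,17/3)
Wall sequence: LTRBLR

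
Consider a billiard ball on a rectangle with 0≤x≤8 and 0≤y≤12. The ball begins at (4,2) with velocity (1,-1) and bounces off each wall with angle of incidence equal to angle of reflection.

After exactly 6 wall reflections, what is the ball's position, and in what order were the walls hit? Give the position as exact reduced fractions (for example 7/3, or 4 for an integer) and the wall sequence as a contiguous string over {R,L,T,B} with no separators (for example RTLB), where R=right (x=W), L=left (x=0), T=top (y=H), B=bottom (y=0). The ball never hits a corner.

Final position: (2,0)
Wall sequence: BRLTRB

1. t=2 → B at (6,0); v=(1,1)
2. t=2 → R at (8,2); v=(-1,1)
3. t=8 → L at (0,10); v=(1,1)
4. t=2 → T at (2,12); v=(1,-1)
5. t=6 → R at (8,6); v=(-1,-1)
6. t=6 → B at (2,0); v=(-1,1)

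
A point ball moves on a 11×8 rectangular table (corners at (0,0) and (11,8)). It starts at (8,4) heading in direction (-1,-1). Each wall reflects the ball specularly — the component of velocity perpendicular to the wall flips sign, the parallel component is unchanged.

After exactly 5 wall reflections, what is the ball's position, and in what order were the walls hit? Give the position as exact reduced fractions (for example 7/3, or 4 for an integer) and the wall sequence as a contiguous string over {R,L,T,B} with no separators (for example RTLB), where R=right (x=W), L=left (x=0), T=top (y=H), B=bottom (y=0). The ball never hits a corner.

Final position: (10,0)
Wall sequence: BLTRB

1. t=4 → B at (4,0); v=(-1,1)
2. t=4 → L at (0,4); v=(1,1)
3. t=4 → T at (4,8); v=(1,-1)
4. t=7 → R at (11,1); v=(-1,-1)
5. t=1 → B at (10,0); v=(-1,1)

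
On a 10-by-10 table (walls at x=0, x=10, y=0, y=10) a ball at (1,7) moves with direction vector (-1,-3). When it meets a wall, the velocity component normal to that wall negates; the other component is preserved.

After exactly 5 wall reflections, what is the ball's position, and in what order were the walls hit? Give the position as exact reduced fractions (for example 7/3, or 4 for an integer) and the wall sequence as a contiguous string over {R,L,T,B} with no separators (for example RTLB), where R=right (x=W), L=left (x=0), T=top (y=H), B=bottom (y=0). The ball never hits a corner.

Final position: (10,6)
Wall sequence: LBTBR

1. t=1 → L at (0,4); v=(1,-3)
2. t=4/3 → B at (4/3,0); v=(1,3)
3. t=10/3 → T at (14/3,10); v=(1,-3)
4. t=10/3 → B at (8,0); v=(1,3)
5. t=2 → R at (10,6); v=(-1,3)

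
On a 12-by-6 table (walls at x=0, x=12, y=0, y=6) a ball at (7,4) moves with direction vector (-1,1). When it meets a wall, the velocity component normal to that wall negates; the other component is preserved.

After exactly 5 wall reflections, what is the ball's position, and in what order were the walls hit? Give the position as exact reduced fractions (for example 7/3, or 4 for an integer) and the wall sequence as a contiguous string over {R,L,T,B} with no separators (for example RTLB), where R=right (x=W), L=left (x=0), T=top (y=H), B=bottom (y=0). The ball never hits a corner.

1. t=2 → T at (5,6); v=(-1,-1)
2. t=5 → L at (0,1); v=(1,-1)
3. t=1 → B at (1,0); v=(1,1)
4. t=6 → T at (7,6); v=(1,-1)
5. t=5 → R at (12,1); v=(-1,-1)

Final position: (12,1)
Wall sequence: TLBTR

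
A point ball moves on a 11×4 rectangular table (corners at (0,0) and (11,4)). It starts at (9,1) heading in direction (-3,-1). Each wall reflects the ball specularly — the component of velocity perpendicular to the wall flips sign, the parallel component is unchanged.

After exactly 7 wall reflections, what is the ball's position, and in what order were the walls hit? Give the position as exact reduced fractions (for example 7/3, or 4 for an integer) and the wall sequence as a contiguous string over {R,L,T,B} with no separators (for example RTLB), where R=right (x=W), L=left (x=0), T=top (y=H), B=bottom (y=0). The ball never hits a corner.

Final position: (8,4)
Wall sequence: BLTRBLT

1. t=1 → B at (6,0); v=(-3,1)
2. t=2 → L at (0,2); v=(3,1)
3. t=2 → T at (6,4); v=(3,-1)
4. t=5/3 → R at (11,7/3); v=(-3,-1)
5. t=7/3 → B at (4,0); v=(-3,1)
6. t=4/3 → L at (0,4/3); v=(3,1)
7. t=8/3 → T at (8,4); v=(3,-1)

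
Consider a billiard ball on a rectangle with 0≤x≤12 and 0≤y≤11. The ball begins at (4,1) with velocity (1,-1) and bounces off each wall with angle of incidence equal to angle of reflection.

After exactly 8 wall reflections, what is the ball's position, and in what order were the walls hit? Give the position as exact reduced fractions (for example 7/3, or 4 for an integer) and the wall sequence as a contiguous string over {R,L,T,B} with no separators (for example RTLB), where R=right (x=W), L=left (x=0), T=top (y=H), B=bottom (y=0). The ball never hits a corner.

1. t=1 → B at (5,0); v=(1,1)
2. t=7 → R at (12,7); v=(-1,1)
3. t=4 → T at (8,11); v=(-1,-1)
4. t=8 → L at (0,3); v=(1,-1)
5. t=3 → B at (3,0); v=(1,1)
6. t=9 → R at (12,9); v=(-1,1)
7. t=2 → T at (10,11); v=(-1,-1)
8. t=10 → L at (0,1); v=(1,-1)

Final position: (0,1)
Wall sequence: BRTLBRTL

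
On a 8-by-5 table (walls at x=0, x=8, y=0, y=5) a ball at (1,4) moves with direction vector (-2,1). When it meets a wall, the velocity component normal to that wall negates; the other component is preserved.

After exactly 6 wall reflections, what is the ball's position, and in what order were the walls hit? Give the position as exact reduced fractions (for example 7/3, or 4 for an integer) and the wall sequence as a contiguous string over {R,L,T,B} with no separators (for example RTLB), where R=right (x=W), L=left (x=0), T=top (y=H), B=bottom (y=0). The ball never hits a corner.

Final position: (5,5)
Wall sequence: LTRBLT

1. t=1/2 → L at (0,9/2); v=(2,1)
2. t=1/2 → T at (1,5); v=(2,-1)
3. t=7/2 → R at (8,3/2); v=(-2,-1)
4. t=3/2 → B at (5,0); v=(-2,1)
5. t=5/2 → L at (0,5/2); v=(2,1)
6. t=5/2 → T at (5,5); v=(2,-1)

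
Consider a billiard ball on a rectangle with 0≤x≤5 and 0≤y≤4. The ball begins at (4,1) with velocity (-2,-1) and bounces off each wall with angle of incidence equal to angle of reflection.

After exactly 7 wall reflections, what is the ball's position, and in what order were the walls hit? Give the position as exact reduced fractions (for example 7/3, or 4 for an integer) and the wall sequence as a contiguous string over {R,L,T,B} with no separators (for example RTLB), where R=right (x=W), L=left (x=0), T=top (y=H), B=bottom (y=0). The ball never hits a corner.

1. t=1 → B at (2,0); v=(-2,1)
2. t=1 → L at (0,1); v=(2,1)
3. t=5/2 → R at (5,7/2); v=(-2,1)
4. t=1/2 → T at (4,4); v=(-2,-1)
5. t=2 → L at (0,2); v=(2,-1)
6. t=2 → B at (4,0); v=(2,1)
7. t=1/2 → R at (5,1/2); v=(-2,1)

Final position: (5,1/2)
Wall sequence: BLRTLBR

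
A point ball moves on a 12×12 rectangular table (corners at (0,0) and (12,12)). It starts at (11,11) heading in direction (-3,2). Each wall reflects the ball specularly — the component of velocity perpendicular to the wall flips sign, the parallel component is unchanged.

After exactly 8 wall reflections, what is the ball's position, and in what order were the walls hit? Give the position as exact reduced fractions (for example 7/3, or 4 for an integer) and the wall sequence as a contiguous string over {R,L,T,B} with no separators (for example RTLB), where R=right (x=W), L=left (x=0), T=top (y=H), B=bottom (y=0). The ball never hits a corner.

Final position: (7/2,0)
Wall sequence: TLBRLTRB

1. t=1/2 → T at (19/2,12); v=(-3,-2)
2. t=19/6 → L at (0,17/3); v=(3,-2)
3. t=17/6 → B at (17/2,0); v=(3,2)
4. t=7/6 → R at (12,7/3); v=(-3,2)
5. t=4 → L at (0,31/3); v=(3,2)
6. t=5/6 → T at (5/2,12); v=(3,-2)
7. t=19/6 → R at (12,17/3); v=(-3,-2)
8. t=17/6 → B at (7/2,0); v=(-3,2)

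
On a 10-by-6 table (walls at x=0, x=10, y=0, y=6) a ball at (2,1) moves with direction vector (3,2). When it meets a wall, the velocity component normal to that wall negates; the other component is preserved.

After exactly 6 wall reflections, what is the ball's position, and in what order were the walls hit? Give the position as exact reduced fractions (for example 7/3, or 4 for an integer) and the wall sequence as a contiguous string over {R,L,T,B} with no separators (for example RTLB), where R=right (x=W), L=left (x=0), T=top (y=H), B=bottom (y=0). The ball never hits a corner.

Final position: (10,13/3)
Wall sequence: TRBLTR

1. t=5/2 → T at (19/2,6); v=(3,-2)
2. t=1/6 → R at (10,17/3); v=(-3,-2)
3. t=17/6 → B at (3/2,0); v=(-3,2)
4. t=1/2 → L at (0,1); v=(3,2)
5. t=5/2 → T at (15/2,6); v=(3,-2)
6. t=5/6 → R at (10,13/3); v=(-3,-2)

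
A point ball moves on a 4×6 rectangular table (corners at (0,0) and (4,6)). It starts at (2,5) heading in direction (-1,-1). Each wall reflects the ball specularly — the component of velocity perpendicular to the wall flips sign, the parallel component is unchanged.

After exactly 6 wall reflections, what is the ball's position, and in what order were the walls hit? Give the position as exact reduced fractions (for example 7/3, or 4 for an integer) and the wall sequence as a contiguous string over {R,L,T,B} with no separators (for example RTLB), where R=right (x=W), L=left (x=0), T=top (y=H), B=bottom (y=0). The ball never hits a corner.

Final position: (4,3)
Wall sequence: LBRLTR

1. t=2 → L at (0,3); v=(1,-1)
2. t=3 → B at (3,0); v=(1,1)
3. t=1 → R at (4,1); v=(-1,1)
4. t=4 → L at (0,5); v=(1,1)
5. t=1 → T at (1,6); v=(1,-1)
6. t=3 → R at (4,3); v=(-1,-1)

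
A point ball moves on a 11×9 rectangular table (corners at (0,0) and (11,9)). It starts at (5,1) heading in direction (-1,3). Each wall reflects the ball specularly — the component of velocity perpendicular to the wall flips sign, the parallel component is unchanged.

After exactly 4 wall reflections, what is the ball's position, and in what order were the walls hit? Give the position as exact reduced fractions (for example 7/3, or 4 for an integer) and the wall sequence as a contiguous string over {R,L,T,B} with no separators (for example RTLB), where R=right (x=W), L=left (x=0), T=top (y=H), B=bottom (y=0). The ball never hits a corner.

Final position: (11/3,9)
Wall sequence: TLBT

1. t=8/3 → T at (7/3,9); v=(-1,-3)
2. t=7/3 → L at (0,2); v=(1,-3)
3. t=2/3 → B at (2/3,0); v=(1,3)
4. t=3 → T at (11/3,9); v=(1,-3)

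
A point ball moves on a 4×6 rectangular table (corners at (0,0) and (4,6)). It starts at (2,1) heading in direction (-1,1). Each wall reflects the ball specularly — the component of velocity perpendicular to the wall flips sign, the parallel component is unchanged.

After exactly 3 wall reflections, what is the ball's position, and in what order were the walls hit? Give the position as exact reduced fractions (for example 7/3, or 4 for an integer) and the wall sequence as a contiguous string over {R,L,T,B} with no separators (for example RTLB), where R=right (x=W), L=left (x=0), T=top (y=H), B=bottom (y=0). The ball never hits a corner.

1. t=2 → L at (0,3); v=(1,1)
2. t=3 → T at (3,6); v=(1,-1)
3. t=1 → R at (4,5); v=(-1,-1)

Final position: (4,5)
Wall sequence: LTR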